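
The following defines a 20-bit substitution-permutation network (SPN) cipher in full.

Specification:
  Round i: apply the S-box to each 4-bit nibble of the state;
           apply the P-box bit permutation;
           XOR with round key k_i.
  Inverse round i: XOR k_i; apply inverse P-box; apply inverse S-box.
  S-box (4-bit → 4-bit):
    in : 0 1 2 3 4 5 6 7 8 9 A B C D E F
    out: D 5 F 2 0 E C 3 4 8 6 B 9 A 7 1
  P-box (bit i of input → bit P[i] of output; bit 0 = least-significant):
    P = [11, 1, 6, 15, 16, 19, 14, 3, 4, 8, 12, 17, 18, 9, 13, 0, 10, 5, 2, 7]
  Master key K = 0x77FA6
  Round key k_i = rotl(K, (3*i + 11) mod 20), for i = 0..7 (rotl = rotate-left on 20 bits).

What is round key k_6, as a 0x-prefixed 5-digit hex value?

K = 0x77FA6
k_0 = rotl(K, (3*0+11) mod 20) = rotl(K, 11) = 0xD33BF
k_1 = rotl(K, (3*1+11) mod 20) = rotl(K, 14) = 0x99DFE
k_2 = rotl(K, (3*2+11) mod 20) = rotl(K, 17) = 0xCEFF4
k_3 = rotl(K, (3*3+11) mod 20) = rotl(K, 0) = 0x77FA6
k_4 = rotl(K, (3*4+11) mod 20) = rotl(K, 3) = 0xBFD33
k_5 = rotl(K, (3*5+11) mod 20) = rotl(K, 6) = 0xFE99D
k_6 = rotl(K, (3*6+11) mod 20) = rotl(K, 9) = 0xF4CEF

0xF4CEF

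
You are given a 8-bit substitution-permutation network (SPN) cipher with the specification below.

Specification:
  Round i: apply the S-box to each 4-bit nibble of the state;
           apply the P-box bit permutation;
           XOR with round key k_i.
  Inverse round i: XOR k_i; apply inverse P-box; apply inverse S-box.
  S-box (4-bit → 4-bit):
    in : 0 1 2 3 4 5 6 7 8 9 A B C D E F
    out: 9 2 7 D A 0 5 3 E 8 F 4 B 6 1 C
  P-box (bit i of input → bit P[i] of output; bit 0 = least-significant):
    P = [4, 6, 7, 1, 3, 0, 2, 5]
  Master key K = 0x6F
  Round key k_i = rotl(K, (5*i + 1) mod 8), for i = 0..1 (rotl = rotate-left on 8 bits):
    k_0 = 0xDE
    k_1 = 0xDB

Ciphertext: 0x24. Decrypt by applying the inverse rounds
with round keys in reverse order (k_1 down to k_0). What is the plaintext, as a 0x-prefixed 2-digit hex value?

0xF7

s_0 = ciphertext = 0x24
s_1 = InvRound(s_0, k_1) = 0xAA
s_2 = InvRound(s_1, k_0) = 0xF7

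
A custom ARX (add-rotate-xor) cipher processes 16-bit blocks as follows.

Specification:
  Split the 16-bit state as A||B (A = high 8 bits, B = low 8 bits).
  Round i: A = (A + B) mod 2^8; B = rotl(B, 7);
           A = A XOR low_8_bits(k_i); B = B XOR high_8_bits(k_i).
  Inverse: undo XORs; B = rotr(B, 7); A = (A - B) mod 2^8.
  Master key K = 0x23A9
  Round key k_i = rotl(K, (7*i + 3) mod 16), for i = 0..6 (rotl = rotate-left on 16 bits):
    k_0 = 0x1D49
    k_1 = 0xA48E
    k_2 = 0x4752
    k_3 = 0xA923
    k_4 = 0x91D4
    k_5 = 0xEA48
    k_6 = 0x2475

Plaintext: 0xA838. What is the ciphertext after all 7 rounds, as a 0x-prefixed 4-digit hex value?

s_0 = plaintext = 0xA838
s_1 = Round(s_0, k_0) = 0xA901
s_2 = Round(s_1, k_1) = 0x2424
s_3 = Round(s_2, k_2) = 0x1A55
s_4 = Round(s_3, k_3) = 0x4C03
s_5 = Round(s_4, k_4) = 0x9B10
s_6 = Round(s_5, k_5) = 0xE3E2
s_7 = Round(s_6, k_6) = 0xB055

0xB055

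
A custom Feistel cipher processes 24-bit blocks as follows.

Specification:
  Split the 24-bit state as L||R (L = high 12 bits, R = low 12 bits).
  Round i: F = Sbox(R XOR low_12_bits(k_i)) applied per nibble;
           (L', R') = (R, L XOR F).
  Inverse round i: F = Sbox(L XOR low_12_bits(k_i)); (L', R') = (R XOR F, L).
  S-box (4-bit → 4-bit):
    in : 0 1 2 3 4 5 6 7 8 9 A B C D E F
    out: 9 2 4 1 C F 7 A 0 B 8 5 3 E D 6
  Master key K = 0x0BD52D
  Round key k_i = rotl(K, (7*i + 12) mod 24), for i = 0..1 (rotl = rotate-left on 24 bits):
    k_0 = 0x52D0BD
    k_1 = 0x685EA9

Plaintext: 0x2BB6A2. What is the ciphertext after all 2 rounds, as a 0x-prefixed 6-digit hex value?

0x59D3BE

s_0 = plaintext = 0x2BB6A2
s_1 = Round(s_0, k_0) = 0x6A259D
s_2 = Round(s_1, k_1) = 0x59D3BE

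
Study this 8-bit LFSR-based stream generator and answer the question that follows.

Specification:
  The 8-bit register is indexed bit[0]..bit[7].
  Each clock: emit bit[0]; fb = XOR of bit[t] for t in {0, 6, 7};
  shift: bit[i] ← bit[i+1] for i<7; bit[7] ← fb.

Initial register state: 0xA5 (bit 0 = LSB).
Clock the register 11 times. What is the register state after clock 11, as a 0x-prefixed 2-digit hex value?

0xC7

reg_0 = 0xA5
clock 1: out=1, reg = 0x52
clock 2: out=0, reg = 0xA9
clock 3: out=1, reg = 0x54
clock 4: out=0, reg = 0xAA
clock 5: out=0, reg = 0xD5
clock 6: out=1, reg = 0xEA
clock 7: out=0, reg = 0x75
clock 8: out=1, reg = 0x3A
clock 9: out=0, reg = 0x1D
clock 10: out=1, reg = 0x8E
clock 11: out=0, reg = 0xC7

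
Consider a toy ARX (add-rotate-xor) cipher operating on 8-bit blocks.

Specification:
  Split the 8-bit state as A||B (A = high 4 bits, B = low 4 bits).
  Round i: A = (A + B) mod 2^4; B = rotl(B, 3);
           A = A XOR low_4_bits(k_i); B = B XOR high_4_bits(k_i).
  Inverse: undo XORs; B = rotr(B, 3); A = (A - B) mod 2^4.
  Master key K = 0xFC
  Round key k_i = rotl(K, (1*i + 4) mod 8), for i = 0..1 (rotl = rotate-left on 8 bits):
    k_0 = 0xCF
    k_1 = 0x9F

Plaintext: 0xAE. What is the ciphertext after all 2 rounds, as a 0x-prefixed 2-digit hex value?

s_0 = plaintext = 0xAE
s_1 = Round(s_0, k_0) = 0x7B
s_2 = Round(s_1, k_1) = 0xD4

0xD4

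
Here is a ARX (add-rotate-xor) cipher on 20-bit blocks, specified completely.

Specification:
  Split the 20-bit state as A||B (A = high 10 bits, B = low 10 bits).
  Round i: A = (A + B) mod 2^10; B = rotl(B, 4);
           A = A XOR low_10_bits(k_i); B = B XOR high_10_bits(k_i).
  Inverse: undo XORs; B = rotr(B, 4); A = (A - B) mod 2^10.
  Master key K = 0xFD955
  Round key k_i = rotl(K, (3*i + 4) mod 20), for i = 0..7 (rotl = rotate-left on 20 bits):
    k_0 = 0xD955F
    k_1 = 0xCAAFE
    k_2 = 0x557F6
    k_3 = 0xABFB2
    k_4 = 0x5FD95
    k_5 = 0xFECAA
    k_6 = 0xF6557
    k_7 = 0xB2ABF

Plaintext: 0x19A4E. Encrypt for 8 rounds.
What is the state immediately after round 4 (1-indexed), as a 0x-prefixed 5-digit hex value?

0x81F03

s_0 = plaintext = 0x19A4E
s_1 = Round(s_0, k_0) = 0xFAF8C
s_2 = Round(s_1, k_1) = 0x627E4
s_3 = Round(s_2, k_2) = 0xA6F1A
s_4 = Round(s_3, k_3) = 0x81F03
s_5 = Round(s_4, k_4) = 0x27D43
s_6 = Round(s_5, k_5) = 0x523CE
s_7 = Round(s_6, k_6) = 0x10736
s_8 = Round(s_7, k_7) = 0x721A6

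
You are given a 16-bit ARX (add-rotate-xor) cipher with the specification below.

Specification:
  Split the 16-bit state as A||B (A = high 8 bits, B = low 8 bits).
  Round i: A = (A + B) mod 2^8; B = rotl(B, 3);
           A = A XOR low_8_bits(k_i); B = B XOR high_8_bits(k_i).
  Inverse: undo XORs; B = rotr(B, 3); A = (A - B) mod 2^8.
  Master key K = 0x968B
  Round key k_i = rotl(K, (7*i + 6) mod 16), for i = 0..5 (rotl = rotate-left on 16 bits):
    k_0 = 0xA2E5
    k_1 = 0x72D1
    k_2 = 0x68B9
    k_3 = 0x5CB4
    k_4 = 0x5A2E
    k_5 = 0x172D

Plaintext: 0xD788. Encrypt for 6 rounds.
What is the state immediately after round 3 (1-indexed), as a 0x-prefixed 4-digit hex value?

s_0 = plaintext = 0xD788
s_1 = Round(s_0, k_0) = 0xBAE6
s_2 = Round(s_1, k_1) = 0x7145
s_3 = Round(s_2, k_2) = 0x0F42
s_4 = Round(s_3, k_3) = 0xE54E
s_5 = Round(s_4, k_4) = 0x1D28
s_6 = Round(s_5, k_5) = 0x6856

0x0F42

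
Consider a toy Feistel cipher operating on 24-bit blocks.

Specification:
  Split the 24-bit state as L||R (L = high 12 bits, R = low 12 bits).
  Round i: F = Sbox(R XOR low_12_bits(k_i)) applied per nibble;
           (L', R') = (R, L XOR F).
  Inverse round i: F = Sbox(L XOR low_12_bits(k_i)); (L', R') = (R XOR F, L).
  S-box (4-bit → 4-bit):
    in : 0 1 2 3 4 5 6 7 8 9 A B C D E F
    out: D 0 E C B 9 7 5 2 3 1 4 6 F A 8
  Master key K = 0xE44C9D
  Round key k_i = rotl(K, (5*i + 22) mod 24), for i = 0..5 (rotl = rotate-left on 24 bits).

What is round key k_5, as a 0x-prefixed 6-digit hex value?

K = 0xE44C9D
k_0 = rotl(K, (5*0+22) mod 24) = rotl(K, 22) = 0x791327
k_1 = rotl(K, (5*1+22) mod 24) = rotl(K, 3) = 0x2264EF
k_2 = rotl(K, (5*2+22) mod 24) = rotl(K, 8) = 0x4C9DE4
k_3 = rotl(K, (5*3+22) mod 24) = rotl(K, 13) = 0x93BC89
k_4 = rotl(K, (5*4+22) mod 24) = rotl(K, 18) = 0x779132
k_5 = rotl(K, (5*5+22) mod 24) = rotl(K, 23) = 0xF2264E

0xF2264E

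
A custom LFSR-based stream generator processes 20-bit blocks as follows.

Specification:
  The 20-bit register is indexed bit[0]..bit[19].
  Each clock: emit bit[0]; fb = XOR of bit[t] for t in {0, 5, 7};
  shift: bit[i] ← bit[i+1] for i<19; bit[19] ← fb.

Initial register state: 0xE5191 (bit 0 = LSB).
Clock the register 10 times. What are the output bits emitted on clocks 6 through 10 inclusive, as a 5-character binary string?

00110

reg_0 = 0xE5191
clock 1: out=1, reg = 0x728C8
clock 2: out=0, reg = 0xB9464
clock 3: out=0, reg = 0xDCA32
clock 4: out=0, reg = 0xEE519
clock 5: out=1, reg = 0xF728C
clock 6: out=0, reg = 0xFB946
clock 7: out=0, reg = 0x7DCA3
clock 8: out=1, reg = 0xBEE51
clock 9: out=1, reg = 0xDF728
clock 10: out=0, reg = 0xEFB94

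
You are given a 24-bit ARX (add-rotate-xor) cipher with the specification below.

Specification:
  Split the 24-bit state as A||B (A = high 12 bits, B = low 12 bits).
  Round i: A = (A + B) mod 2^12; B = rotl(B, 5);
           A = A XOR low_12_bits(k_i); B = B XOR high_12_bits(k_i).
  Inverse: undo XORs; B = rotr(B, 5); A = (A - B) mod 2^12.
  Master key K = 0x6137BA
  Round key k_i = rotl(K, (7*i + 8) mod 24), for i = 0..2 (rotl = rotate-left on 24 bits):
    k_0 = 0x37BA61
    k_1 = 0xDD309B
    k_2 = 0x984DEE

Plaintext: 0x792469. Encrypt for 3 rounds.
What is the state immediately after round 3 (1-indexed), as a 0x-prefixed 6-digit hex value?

0xACBC6B

s_0 = plaintext = 0x792469
s_1 = Round(s_0, k_0) = 0x19AE53
s_2 = Round(s_1, k_1) = 0xF767AF
s_3 = Round(s_2, k_2) = 0xACBC6B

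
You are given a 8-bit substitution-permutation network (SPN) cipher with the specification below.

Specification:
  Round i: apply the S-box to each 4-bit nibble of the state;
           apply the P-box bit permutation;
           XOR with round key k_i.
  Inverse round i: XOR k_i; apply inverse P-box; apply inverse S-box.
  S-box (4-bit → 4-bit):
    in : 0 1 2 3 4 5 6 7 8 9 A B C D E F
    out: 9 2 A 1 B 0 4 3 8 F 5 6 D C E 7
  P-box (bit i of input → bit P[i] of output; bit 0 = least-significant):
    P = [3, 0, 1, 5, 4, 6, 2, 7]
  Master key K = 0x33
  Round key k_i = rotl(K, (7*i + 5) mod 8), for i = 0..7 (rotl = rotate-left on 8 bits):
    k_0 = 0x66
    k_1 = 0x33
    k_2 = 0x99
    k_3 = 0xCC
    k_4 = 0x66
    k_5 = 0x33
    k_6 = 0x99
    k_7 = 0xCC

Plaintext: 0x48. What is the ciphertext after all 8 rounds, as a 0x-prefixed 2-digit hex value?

s_0 = plaintext = 0x48
s_1 = Round(s_0, k_0) = 0x96
s_2 = Round(s_1, k_1) = 0xE5
s_3 = Round(s_2, k_2) = 0x5D
s_4 = Round(s_3, k_3) = 0xEE
s_5 = Round(s_4, k_4) = 0x81
s_6 = Round(s_5, k_5) = 0xB2
s_7 = Round(s_6, k_6) = 0xFC
s_8 = Round(s_7, k_7) = 0xB2

0xB2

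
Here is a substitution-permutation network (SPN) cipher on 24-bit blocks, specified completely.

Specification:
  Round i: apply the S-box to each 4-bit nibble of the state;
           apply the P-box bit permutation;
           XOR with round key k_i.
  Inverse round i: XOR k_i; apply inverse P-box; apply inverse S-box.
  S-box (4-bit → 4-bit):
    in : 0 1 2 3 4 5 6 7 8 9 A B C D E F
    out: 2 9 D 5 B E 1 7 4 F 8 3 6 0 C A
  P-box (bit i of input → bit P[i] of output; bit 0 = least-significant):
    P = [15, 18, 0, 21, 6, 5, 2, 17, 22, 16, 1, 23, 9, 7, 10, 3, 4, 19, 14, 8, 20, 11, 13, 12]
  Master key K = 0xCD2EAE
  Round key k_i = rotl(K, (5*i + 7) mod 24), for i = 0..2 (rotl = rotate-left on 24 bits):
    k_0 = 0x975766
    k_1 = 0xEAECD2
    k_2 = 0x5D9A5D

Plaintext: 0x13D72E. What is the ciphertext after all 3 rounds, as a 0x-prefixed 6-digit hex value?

s_0 = plaintext = 0x13D72E
s_1 = Round(s_0, k_0) = 0xE40731
s_2 = Round(s_1, k_1) = 0x835D04
s_3 = Round(s_2, k_2) = 0x797EE5

0x797EE5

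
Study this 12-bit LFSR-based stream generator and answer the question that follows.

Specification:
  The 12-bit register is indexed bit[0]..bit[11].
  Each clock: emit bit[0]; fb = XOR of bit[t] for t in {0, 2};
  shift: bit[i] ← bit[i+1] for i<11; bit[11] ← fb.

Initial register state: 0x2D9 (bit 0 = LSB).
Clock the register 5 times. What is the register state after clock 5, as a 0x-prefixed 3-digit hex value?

0x796

reg_0 = 0x2D9
clock 1: out=1, reg = 0x96C
clock 2: out=0, reg = 0xCB6
clock 3: out=0, reg = 0xE5B
clock 4: out=1, reg = 0xF2D
clock 5: out=1, reg = 0x796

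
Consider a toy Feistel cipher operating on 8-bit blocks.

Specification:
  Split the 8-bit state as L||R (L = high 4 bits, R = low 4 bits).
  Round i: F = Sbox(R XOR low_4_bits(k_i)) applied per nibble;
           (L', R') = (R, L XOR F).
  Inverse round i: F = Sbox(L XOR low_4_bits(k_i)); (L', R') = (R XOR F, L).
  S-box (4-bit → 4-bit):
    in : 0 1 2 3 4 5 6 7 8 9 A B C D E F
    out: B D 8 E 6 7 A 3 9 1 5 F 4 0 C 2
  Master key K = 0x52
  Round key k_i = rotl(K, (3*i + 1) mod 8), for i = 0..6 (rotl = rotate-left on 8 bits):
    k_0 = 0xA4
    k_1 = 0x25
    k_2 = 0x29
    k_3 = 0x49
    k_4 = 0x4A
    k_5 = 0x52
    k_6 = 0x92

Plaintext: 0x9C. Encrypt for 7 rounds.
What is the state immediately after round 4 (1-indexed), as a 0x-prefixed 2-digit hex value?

s_0 = plaintext = 0x9C
s_1 = Round(s_0, k_0) = 0xC0
s_2 = Round(s_1, k_1) = 0x0B
s_3 = Round(s_2, k_2) = 0xB8
s_4 = Round(s_3, k_3) = 0x86
s_5 = Round(s_4, k_4) = 0x6C
s_6 = Round(s_5, k_5) = 0xCA
s_7 = Round(s_6, k_6) = 0xA5

0x86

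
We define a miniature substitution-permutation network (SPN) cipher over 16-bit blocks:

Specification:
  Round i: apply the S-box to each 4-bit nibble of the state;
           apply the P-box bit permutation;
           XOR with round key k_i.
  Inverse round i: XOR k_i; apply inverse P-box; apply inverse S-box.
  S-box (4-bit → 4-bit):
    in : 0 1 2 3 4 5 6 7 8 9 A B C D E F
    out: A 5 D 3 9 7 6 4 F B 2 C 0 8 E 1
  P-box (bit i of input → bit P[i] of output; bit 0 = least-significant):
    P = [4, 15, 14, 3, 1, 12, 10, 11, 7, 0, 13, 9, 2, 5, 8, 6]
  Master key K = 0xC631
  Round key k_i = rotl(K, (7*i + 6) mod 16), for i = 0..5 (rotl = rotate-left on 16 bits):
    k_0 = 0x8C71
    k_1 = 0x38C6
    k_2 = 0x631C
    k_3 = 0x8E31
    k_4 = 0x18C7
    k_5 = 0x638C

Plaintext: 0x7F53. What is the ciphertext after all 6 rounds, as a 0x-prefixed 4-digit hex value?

s_0 = plaintext = 0x7F53
s_1 = Round(s_0, k_0) = 0x19E3
s_2 = Round(s_1, k_1) = 0xA753
s_3 = Round(s_2, k_2) = 0xD72E
s_4 = Round(s_3, k_3) = 0x627B
s_5 = Round(s_4, k_4) = 0x7F6F
s_6 = Round(s_5, k_5) = 0x761C

0x761C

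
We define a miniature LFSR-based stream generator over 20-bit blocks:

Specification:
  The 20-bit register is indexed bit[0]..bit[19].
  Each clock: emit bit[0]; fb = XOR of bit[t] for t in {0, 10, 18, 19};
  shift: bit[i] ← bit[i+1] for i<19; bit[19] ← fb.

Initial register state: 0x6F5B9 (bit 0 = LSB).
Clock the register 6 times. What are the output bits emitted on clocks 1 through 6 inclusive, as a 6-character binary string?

100111

reg_0 = 0x6F5B9
clock 1: out=1, reg = 0xB7ADC
clock 2: out=0, reg = 0xDBD6E
clock 3: out=0, reg = 0xEDEB7
clock 4: out=1, reg = 0x76F5B
clock 5: out=1, reg = 0xBB7AD
clock 6: out=1, reg = 0xDDBD6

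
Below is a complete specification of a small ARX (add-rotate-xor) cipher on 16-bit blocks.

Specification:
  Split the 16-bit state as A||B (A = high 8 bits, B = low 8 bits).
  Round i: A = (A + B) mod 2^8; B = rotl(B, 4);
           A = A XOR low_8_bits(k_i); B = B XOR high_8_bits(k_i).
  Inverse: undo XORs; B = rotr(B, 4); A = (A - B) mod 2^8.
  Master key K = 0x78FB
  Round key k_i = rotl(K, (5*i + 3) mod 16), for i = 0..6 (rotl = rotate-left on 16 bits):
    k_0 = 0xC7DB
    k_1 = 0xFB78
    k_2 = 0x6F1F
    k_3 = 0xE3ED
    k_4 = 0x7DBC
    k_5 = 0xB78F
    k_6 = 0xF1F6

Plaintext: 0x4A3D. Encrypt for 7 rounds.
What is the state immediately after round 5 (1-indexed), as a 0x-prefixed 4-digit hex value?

0x4787

s_0 = plaintext = 0x4A3D
s_1 = Round(s_0, k_0) = 0x5C14
s_2 = Round(s_1, k_1) = 0x08BA
s_3 = Round(s_2, k_2) = 0xDDC4
s_4 = Round(s_3, k_3) = 0x4CAF
s_5 = Round(s_4, k_4) = 0x4787
s_6 = Round(s_5, k_5) = 0x41CF
s_7 = Round(s_6, k_6) = 0xE60D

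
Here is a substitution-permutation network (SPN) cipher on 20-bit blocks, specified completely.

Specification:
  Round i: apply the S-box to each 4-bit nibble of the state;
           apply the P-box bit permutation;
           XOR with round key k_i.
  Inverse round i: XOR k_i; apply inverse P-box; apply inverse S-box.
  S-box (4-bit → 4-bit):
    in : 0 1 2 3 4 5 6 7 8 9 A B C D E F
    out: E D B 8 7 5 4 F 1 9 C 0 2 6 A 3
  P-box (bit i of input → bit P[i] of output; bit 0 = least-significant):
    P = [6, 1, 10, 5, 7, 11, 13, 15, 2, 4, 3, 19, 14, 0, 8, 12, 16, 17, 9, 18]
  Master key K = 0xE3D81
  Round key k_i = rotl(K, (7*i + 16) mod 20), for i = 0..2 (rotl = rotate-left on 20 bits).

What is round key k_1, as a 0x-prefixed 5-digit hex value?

0x1EC0F

K = 0xE3D81
k_0 = rotl(K, (7*0+16) mod 20) = rotl(K, 16) = 0x1E3D8
k_1 = rotl(K, (7*1+16) mod 20) = rotl(K, 3) = 0x1EC0F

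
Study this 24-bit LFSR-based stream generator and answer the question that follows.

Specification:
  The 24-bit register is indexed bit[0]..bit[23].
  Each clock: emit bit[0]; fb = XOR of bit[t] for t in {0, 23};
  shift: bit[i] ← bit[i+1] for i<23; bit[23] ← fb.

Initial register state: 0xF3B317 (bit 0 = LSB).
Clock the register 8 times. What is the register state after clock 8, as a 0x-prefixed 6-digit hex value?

0xF2F3B3

reg_0 = 0xF3B317
clock 1: out=1, reg = 0x79D98B
clock 2: out=1, reg = 0xBCECC5
clock 3: out=1, reg = 0x5E7662
clock 4: out=0, reg = 0x2F3B31
clock 5: out=1, reg = 0x979D98
clock 6: out=0, reg = 0xCBCECC
clock 7: out=0, reg = 0xE5E766
clock 8: out=0, reg = 0xF2F3B3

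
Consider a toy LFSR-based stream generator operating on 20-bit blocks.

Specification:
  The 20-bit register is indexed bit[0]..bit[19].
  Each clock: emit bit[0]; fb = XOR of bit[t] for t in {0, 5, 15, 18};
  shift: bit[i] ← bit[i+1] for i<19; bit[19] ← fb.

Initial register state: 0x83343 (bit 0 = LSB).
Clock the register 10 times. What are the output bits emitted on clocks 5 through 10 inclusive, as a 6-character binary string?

001011

reg_0 = 0x83343
clock 1: out=1, reg = 0xC19A1
clock 2: out=1, reg = 0xE0CD0
clock 3: out=0, reg = 0xF0668
clock 4: out=0, reg = 0x78334
clock 5: out=0, reg = 0xBC19A
clock 6: out=0, reg = 0xDE0CD
clock 7: out=1, reg = 0xEF066
clock 8: out=0, reg = 0xF7833
clock 9: out=1, reg = 0xFBC19
clock 10: out=1, reg = 0xFDE0C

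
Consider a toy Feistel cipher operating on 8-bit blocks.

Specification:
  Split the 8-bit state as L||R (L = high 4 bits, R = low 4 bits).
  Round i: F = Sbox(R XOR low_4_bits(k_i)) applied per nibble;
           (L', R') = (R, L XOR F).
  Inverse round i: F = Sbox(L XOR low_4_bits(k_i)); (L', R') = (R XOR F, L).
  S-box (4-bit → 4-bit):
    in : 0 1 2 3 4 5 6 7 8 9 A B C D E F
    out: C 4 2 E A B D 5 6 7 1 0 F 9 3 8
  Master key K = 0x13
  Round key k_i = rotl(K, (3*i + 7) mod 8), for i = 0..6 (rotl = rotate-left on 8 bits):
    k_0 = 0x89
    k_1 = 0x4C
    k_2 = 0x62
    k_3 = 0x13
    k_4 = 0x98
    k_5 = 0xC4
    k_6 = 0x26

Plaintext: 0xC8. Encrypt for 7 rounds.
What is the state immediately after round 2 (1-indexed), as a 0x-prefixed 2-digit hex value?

0x82

s_0 = plaintext = 0xC8
s_1 = Round(s_0, k_0) = 0x88
s_2 = Round(s_1, k_1) = 0x82
s_3 = Round(s_2, k_2) = 0x24
s_4 = Round(s_3, k_3) = 0x47
s_5 = Round(s_4, k_4) = 0x7C
s_6 = Round(s_5, k_5) = 0xC1
s_7 = Round(s_6, k_6) = 0x19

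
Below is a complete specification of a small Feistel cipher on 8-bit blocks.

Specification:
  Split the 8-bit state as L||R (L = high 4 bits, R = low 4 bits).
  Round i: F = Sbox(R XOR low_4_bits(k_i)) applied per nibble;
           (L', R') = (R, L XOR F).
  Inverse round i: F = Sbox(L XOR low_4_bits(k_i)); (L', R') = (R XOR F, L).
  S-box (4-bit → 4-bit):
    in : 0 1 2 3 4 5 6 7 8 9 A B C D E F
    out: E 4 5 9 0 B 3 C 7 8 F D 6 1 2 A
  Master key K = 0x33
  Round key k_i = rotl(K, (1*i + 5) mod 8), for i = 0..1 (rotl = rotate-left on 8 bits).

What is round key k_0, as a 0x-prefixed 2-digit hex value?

0x66

K = 0x33
k_0 = rotl(K, (1*0+5) mod 8) = rotl(K, 5) = 0x66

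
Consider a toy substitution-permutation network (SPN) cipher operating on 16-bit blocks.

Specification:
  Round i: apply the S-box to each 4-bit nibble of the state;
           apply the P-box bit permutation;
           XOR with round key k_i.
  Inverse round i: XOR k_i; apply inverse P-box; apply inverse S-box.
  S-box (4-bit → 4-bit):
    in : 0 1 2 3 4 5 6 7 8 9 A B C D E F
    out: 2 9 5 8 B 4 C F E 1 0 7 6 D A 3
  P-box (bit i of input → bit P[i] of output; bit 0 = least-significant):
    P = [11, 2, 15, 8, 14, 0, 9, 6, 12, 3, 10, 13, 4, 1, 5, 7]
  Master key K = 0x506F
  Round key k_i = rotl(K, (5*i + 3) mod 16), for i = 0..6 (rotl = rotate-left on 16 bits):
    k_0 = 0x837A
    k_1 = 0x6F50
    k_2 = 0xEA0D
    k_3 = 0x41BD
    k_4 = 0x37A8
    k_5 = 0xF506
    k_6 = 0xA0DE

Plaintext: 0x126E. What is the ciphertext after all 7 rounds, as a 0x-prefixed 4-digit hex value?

s_0 = plaintext = 0x126E
s_1 = Round(s_0, k_0) = 0x94AE
s_2 = Round(s_1, k_1) = 0x5E4C
s_3 = Round(s_2, k_2) = 0x0A60
s_4 = Round(s_3, k_3) = 0x43FB
s_5 = Round(s_4, k_4) = 0xDF3F
s_6 = Round(s_5, k_5) = 0xEDFA
s_7 = Round(s_6, k_6) = 0xD45D

0xD45D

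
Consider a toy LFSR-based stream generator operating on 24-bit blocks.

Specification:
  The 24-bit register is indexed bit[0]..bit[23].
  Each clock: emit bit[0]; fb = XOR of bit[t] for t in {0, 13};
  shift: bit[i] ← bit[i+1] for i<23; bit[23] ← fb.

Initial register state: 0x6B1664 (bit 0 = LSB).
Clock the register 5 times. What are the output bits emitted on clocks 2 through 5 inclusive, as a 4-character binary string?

0100

reg_0 = 0x6B1664
clock 1: out=0, reg = 0x358B32
clock 2: out=0, reg = 0x1AC599
clock 3: out=1, reg = 0x8D62CC
clock 4: out=0, reg = 0xC6B166
clock 5: out=0, reg = 0xE358B3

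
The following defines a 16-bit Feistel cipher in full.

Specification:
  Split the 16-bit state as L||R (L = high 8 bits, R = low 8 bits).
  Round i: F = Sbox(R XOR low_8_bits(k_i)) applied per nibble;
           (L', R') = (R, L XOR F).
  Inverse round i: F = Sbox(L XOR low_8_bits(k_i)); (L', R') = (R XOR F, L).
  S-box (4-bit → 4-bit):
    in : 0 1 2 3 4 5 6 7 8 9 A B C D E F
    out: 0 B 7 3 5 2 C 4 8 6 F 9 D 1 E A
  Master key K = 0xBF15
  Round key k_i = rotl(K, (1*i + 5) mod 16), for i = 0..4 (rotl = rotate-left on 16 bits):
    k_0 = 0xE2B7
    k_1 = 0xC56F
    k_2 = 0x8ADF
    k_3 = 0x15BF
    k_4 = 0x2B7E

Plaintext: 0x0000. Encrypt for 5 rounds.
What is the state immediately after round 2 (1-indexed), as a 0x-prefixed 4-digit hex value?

0x94A9

s_0 = plaintext = 0x0000
s_1 = Round(s_0, k_0) = 0x0094
s_2 = Round(s_1, k_1) = 0x94A9
s_3 = Round(s_2, k_2) = 0xA9D8
s_4 = Round(s_3, k_3) = 0xD86D
s_5 = Round(s_4, k_4) = 0x6D6B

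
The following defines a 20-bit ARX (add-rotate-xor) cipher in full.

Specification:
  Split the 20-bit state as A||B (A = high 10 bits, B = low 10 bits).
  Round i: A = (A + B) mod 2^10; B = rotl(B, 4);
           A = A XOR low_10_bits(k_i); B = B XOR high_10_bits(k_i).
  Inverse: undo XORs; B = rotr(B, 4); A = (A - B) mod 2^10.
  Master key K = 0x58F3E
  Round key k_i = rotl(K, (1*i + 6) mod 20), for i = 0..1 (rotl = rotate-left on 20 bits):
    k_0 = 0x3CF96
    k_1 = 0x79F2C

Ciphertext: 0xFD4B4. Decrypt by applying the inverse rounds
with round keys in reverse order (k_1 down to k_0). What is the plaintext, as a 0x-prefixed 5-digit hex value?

s_0 = ciphertext = 0xFD4B4
s_1 = InvRound(s_0, k_1) = 0x010D5
s_2 = InvRound(s_1, k_0) = 0x84182

0x84182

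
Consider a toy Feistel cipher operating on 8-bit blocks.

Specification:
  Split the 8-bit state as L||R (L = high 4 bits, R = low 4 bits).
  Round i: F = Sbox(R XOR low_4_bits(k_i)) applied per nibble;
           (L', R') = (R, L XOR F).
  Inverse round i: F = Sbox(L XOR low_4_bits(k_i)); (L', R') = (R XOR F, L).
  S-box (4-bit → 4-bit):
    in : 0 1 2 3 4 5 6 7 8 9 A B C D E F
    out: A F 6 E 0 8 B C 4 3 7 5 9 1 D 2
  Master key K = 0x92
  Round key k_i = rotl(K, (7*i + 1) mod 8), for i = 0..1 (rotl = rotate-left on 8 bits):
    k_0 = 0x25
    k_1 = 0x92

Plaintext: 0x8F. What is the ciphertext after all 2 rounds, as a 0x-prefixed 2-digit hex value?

0xFE

s_0 = plaintext = 0x8F
s_1 = Round(s_0, k_0) = 0xFF
s_2 = Round(s_1, k_1) = 0xFE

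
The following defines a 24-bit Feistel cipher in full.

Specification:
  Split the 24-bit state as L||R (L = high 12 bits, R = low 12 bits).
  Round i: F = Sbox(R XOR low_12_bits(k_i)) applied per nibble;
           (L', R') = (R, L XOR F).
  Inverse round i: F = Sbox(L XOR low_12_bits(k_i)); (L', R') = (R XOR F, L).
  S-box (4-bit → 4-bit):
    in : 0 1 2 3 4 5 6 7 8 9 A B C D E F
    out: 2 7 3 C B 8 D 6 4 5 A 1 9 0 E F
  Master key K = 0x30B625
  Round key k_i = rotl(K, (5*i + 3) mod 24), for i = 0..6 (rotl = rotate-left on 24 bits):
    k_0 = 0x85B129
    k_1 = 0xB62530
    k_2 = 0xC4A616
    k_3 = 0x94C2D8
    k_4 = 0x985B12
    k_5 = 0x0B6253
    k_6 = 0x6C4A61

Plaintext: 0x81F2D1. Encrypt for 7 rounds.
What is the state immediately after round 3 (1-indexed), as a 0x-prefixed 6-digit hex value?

0x5D0876

s_0 = plaintext = 0x81F2D1
s_1 = Round(s_0, k_0) = 0x2D14EB
s_2 = Round(s_1, k_1) = 0x4EB5D0
s_3 = Round(s_2, k_2) = 0x5D0876
s_4 = Round(s_3, k_3) = 0x876F7E
s_5 = Round(s_4, k_4) = 0xF7E3AF
s_6 = Round(s_5, k_5) = 0x3AF887
s_7 = Round(s_6, k_6) = 0x887042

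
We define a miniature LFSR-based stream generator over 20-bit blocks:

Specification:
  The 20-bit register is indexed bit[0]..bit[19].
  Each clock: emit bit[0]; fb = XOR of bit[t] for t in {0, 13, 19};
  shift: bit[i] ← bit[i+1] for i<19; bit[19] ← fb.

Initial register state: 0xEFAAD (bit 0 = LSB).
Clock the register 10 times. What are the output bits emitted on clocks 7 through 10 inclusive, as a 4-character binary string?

reg_0 = 0xEFAAD
clock 1: out=1, reg = 0xF7D56
clock 2: out=0, reg = 0x7BEAB
clock 3: out=1, reg = 0x3DF55
clock 4: out=1, reg = 0x9EFAA
clock 5: out=0, reg = 0x4F7D5
clock 6: out=1, reg = 0x27BEA
clock 7: out=0, reg = 0x93DF5
clock 8: out=1, reg = 0xC9EFA
clock 9: out=0, reg = 0xE4F7D
clock 10: out=1, reg = 0x727BE

0101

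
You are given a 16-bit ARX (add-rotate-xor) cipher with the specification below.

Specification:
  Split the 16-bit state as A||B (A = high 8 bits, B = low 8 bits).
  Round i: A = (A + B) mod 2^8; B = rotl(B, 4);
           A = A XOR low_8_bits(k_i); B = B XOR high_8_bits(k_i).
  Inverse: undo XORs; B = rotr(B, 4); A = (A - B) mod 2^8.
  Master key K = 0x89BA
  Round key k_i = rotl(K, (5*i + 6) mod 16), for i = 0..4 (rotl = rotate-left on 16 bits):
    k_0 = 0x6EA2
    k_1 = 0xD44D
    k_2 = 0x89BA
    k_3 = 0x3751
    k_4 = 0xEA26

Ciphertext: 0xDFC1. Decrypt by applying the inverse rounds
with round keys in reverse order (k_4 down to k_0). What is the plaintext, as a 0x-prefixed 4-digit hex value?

s_0 = ciphertext = 0xDFC1
s_1 = InvRound(s_0, k_4) = 0x47B2
s_2 = InvRound(s_1, k_3) = 0xBE58
s_3 = InvRound(s_2, k_2) = 0xE71D
s_4 = InvRound(s_3, k_1) = 0x0E9C
s_5 = InvRound(s_4, k_0) = 0x7D2F

0x7D2F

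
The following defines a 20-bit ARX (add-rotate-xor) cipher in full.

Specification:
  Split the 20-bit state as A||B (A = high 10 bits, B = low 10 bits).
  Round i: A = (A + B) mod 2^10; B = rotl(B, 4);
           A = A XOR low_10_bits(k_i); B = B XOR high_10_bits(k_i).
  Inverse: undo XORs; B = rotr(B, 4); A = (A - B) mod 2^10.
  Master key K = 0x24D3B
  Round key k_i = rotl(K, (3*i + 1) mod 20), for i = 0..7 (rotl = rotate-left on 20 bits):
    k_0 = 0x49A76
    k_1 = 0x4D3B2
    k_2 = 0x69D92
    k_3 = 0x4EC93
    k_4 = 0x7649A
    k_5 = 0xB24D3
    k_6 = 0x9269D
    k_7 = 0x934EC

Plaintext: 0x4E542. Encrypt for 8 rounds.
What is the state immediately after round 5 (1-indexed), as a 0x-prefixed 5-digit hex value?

s_0 = plaintext = 0x4E542
s_1 = Round(s_0, k_0) = 0x03503
s_2 = Round(s_1, k_1) = 0xA8900
s_3 = Round(s_2, k_2) = 0x8C1A3
s_4 = Round(s_3, k_3) = 0xD030D
s_5 = Round(s_4, k_4) = 0xB5D05
s_6 = Round(s_5, k_5) = 0xC3E9D
s_7 = Round(s_6, k_6) = 0xCC793
s_8 = Round(s_7, k_7) = 0x8A373

0xB5D05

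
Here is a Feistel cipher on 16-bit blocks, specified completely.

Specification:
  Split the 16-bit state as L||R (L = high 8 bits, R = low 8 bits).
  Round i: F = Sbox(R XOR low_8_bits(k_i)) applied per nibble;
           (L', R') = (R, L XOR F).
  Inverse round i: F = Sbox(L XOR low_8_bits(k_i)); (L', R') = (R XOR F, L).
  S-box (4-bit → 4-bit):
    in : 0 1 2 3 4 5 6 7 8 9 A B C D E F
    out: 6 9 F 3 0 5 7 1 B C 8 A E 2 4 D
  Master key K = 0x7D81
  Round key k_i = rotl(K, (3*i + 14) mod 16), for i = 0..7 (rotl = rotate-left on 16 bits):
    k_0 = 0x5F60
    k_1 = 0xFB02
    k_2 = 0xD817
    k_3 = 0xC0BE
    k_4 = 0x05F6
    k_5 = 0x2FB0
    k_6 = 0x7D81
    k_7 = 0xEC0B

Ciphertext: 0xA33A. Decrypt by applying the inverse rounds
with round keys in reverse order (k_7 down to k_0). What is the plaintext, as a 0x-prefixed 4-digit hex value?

0xCDEE

s_0 = ciphertext = 0xA33A
s_1 = InvRound(s_0, k_7) = 0xB1A3
s_2 = InvRound(s_1, k_6) = 0x95B1
s_3 = InvRound(s_2, k_5) = 0x4495
s_4 = InvRound(s_3, k_4) = 0x3A44
s_5 = InvRound(s_4, k_3) = 0xF43A
s_6 = InvRound(s_5, k_2) = 0x79F4
s_7 = InvRound(s_6, k_1) = 0xEE79
s_8 = InvRound(s_7, k_0) = 0xCDEE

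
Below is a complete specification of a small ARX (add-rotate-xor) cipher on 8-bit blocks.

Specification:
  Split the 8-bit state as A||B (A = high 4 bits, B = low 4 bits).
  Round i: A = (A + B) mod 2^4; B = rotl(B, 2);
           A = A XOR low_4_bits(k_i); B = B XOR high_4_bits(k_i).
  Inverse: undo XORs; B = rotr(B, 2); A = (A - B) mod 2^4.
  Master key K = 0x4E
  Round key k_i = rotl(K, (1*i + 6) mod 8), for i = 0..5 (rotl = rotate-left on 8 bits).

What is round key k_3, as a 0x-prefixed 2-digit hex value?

K = 0x4E
k_0 = rotl(K, (1*0+6) mod 8) = rotl(K, 6) = 0x93
k_1 = rotl(K, (1*1+6) mod 8) = rotl(K, 7) = 0x27
k_2 = rotl(K, (1*2+6) mod 8) = rotl(K, 0) = 0x4E
k_3 = rotl(K, (1*3+6) mod 8) = rotl(K, 1) = 0x9C

0x9C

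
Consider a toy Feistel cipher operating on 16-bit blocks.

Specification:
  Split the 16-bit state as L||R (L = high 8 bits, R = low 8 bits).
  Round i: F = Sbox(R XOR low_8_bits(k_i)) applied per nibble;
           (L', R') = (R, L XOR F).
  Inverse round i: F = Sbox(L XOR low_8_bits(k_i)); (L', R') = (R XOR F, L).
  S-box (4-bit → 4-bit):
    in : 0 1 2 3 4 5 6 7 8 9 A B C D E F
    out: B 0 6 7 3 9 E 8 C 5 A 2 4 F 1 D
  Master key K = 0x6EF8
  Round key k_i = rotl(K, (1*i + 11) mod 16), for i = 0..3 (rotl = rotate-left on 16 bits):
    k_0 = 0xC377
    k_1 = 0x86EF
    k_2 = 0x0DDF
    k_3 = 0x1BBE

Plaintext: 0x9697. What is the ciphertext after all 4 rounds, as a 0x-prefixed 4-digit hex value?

s_0 = plaintext = 0x9697
s_1 = Round(s_0, k_0) = 0x978D
s_2 = Round(s_1, k_1) = 0x8D71
s_3 = Round(s_2, k_2) = 0x712C
s_4 = Round(s_3, k_3) = 0x2C27

0x2C27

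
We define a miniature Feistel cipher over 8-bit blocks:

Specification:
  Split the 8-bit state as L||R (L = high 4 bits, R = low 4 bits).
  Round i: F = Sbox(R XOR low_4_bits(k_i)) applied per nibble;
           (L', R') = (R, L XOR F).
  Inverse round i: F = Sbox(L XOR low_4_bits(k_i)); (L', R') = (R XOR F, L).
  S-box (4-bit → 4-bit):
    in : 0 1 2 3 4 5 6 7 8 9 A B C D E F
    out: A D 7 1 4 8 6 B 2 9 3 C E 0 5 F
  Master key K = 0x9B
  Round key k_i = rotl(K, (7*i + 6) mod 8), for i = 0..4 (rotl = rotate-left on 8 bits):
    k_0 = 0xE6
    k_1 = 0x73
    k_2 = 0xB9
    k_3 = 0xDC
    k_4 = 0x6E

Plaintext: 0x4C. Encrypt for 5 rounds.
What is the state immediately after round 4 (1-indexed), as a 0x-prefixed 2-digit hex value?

0xAE

s_0 = plaintext = 0x4C
s_1 = Round(s_0, k_0) = 0xC7
s_2 = Round(s_1, k_1) = 0x78
s_3 = Round(s_2, k_2) = 0x8A
s_4 = Round(s_3, k_3) = 0xAE
s_5 = Round(s_4, k_4) = 0xE0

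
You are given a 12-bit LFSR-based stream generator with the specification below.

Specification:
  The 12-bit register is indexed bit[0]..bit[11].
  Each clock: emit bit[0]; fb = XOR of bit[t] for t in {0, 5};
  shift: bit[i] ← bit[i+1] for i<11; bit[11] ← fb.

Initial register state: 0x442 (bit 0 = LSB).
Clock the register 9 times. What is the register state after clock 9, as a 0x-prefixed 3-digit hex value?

reg_0 = 0x442
clock 1: out=0, reg = 0x221
clock 2: out=1, reg = 0x110
clock 3: out=0, reg = 0x088
clock 4: out=0, reg = 0x044
clock 5: out=0, reg = 0x022
clock 6: out=0, reg = 0x811
clock 7: out=1, reg = 0xC08
clock 8: out=0, reg = 0x604
clock 9: out=0, reg = 0x302

0x302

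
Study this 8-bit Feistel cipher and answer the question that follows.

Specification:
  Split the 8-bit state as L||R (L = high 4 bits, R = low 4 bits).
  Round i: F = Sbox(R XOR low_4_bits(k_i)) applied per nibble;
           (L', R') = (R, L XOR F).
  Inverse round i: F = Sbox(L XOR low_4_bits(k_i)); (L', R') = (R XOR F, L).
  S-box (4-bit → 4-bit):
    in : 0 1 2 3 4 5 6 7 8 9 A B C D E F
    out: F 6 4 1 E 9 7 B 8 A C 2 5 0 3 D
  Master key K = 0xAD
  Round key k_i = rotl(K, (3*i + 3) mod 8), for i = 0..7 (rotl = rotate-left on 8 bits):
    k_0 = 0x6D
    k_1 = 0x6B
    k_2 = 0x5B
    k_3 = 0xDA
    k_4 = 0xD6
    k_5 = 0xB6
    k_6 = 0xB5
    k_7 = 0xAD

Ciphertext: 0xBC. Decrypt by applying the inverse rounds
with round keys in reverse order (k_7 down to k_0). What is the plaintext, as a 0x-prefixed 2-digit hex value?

0x84

s_0 = ciphertext = 0xBC
s_1 = InvRound(s_0, k_7) = 0xBB
s_2 = InvRound(s_1, k_6) = 0x8B
s_3 = InvRound(s_2, k_5) = 0x88
s_4 = InvRound(s_3, k_4) = 0xB8
s_5 = InvRound(s_4, k_3) = 0xEB
s_6 = InvRound(s_5, k_2) = 0x2E
s_7 = InvRound(s_6, k_1) = 0x42
s_8 = InvRound(s_7, k_0) = 0x84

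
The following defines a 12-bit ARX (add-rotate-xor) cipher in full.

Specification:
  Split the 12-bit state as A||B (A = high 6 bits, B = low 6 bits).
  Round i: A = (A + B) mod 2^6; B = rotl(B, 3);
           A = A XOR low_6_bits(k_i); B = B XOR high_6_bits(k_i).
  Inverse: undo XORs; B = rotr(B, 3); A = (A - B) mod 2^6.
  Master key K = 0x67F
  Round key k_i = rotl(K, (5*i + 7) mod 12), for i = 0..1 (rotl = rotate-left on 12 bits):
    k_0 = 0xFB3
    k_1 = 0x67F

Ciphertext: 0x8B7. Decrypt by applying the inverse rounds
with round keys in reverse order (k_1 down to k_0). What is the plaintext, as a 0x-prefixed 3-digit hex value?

s_0 = ciphertext = 0x8B7
s_1 = InvRound(s_0, k_1) = 0xA35
s_2 = InvRound(s_1, k_0) = 0x099

0x099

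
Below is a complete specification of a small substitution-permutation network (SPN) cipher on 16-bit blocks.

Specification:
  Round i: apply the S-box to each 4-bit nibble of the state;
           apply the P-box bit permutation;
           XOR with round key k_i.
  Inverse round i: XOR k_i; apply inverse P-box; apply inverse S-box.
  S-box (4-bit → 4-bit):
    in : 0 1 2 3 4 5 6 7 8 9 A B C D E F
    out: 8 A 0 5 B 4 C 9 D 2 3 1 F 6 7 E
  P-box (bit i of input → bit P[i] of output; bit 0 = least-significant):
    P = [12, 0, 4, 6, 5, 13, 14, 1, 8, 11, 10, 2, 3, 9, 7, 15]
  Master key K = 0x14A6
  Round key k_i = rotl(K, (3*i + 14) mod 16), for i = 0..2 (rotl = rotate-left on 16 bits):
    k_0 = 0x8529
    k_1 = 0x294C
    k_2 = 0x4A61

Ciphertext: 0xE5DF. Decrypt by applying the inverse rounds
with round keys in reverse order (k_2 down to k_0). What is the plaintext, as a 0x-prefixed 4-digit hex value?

0xF5E8

s_0 = ciphertext = 0xE5DF
s_1 = InvRound(s_0, k_2) = 0xCC45
s_2 = InvRound(s_1, k_1) = 0x73D9
s_3 = InvRound(s_2, k_0) = 0xF5E8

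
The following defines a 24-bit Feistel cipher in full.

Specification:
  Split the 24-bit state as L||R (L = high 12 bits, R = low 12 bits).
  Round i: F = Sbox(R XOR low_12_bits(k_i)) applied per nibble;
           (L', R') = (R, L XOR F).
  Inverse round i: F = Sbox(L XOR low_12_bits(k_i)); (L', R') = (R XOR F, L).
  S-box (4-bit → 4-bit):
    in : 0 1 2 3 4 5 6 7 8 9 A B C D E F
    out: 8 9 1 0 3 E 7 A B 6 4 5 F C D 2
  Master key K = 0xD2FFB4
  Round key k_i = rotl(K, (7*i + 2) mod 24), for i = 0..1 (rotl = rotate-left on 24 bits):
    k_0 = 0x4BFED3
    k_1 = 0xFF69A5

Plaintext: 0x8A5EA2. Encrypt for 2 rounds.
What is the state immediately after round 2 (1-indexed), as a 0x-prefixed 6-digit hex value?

0x00C8E4

s_0 = plaintext = 0x8A5EA2
s_1 = Round(s_0, k_0) = 0xEA200C
s_2 = Round(s_1, k_1) = 0x00C8E4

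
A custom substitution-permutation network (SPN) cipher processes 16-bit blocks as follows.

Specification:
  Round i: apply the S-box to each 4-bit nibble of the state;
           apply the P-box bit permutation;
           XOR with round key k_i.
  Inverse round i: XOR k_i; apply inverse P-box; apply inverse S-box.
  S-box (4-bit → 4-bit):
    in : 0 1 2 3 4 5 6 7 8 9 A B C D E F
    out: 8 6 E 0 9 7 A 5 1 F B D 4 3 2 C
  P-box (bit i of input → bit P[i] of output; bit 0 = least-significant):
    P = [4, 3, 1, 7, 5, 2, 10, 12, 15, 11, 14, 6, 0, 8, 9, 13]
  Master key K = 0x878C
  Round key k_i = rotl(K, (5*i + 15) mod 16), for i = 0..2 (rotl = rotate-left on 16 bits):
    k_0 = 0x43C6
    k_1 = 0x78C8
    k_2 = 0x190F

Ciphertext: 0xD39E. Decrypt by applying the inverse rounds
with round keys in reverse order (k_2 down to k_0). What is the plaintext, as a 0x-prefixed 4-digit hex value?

s_0 = ciphertext = 0xD39E
s_1 = InvRound(s_0, k_2) = 0x7534
s_2 = InvRound(s_1, k_1) = 0xE65A
s_3 = InvRound(s_2, k_0) = 0x681A

0x681A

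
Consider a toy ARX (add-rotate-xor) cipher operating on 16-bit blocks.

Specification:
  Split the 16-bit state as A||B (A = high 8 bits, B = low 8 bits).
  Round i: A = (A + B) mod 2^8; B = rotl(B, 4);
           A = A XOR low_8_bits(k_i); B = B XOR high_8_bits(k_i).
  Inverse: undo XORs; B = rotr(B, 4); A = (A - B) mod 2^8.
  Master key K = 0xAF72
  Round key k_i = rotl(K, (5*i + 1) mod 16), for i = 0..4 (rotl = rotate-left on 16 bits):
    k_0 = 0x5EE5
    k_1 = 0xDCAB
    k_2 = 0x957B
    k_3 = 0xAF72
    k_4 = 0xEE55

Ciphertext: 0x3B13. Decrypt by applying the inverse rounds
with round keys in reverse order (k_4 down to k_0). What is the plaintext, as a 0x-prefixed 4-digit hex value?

s_0 = ciphertext = 0x3B13
s_1 = InvRound(s_0, k_4) = 0x8FDF
s_2 = InvRound(s_1, k_3) = 0xF607
s_3 = InvRound(s_2, k_2) = 0x6429
s_4 = InvRound(s_3, k_1) = 0x705F
s_5 = InvRound(s_4, k_0) = 0x8510

0x8510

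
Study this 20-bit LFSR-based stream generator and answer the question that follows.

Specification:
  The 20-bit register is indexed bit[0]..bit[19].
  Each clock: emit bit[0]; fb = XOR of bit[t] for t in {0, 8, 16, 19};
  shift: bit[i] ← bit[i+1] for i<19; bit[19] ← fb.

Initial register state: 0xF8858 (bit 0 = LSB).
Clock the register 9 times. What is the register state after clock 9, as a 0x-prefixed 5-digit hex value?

0x957C4

reg_0 = 0xF8858
clock 1: out=0, reg = 0x7C42C
clock 2: out=0, reg = 0xBE216
clock 3: out=0, reg = 0x5F10B
clock 4: out=1, reg = 0xAF885
clock 5: out=1, reg = 0x57C42
clock 6: out=0, reg = 0xABE21
clock 7: out=1, reg = 0x55F10
clock 8: out=0, reg = 0x2AF88
clock 9: out=0, reg = 0x957C4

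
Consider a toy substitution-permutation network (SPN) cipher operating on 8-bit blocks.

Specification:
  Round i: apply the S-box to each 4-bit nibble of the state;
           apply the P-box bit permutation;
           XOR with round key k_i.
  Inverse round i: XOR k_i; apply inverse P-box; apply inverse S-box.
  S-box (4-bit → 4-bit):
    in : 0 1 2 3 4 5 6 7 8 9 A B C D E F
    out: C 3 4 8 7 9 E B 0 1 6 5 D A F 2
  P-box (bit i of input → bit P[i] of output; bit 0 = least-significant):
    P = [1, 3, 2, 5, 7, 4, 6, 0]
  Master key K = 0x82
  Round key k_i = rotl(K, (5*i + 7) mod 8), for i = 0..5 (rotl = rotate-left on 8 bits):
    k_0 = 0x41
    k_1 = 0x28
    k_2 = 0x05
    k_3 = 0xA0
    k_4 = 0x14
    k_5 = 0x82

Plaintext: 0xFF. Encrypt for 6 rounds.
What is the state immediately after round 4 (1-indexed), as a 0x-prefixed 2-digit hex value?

s_0 = plaintext = 0xFF
s_1 = Round(s_0, k_0) = 0x59
s_2 = Round(s_1, k_1) = 0xAB
s_3 = Round(s_2, k_2) = 0x53
s_4 = Round(s_3, k_3) = 0x01
s_5 = Round(s_4, k_4) = 0x5F
s_6 = Round(s_5, k_5) = 0x0B

0x01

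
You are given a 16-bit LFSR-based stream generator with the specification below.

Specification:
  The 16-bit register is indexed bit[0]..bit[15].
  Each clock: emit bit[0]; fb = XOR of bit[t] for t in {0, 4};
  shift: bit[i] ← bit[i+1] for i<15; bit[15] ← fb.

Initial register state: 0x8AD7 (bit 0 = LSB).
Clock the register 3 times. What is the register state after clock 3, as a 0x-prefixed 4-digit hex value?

reg_0 = 0x8AD7
clock 1: out=1, reg = 0x456B
clock 2: out=1, reg = 0xA2B5
clock 3: out=1, reg = 0x515A

0x515A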